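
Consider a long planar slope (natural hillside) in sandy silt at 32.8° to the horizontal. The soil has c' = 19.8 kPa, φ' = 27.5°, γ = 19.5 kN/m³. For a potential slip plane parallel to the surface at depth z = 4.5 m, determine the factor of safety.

FS = 1.30

For an infinite slope with a slip plane parallel to the surface (no pore pressure): FS = [c' + γz cos²β tanφ'] / [γz sinβ cosβ].
γz = 19.5·4.5 = 87.75 kN/m²
Numerator = 19.8 + 87.75·cos²32.8°·tan27.5° = 19.8 + 87.75·0.7066·0.5206 = 52.075 kPa
Denominator = 87.75·sin32.8°·cos32.8° = 87.75·0.5417·0.8406 = 39.956 kPa
FS = 52.075 / 39.956 = 1.303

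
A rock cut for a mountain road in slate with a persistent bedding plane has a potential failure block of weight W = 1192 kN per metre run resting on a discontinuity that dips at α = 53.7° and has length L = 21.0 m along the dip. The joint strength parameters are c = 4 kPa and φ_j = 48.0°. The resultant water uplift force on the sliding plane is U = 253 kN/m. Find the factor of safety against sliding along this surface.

Resolving the block weight along and normal to the plane and applying the Mohr–Coulomb strength on the joint:
N' = W cosα − U = 1192·cos53.7° − 253 = 452.7 kN/m
Driving force T = W sinα = 1192·sin53.7° = 960.7 kN/m
Resisting force R = c·L + N'·tanφ_j = 4·21.0 + 452.7·tan48.0° = 84.0 + 502.8 = 586.8 kN/m
FS = R / T = 586.8 / 960.7 = 0.611

FS = 0.61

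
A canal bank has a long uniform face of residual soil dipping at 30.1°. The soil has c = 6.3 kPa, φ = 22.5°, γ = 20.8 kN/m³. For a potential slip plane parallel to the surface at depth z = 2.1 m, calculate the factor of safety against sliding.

FS = 1.05

For an infinite slope with a slip plane parallel to the surface (no pore pressure): FS = [c + γz cos²β tanφ] / [γz sinβ cosβ].
γz = 20.8·2.1 = 43.68 kN/m²
Numerator = 6.3 + 43.68·cos²30.1°·tan22.5° = 6.3 + 43.68·0.7485·0.4142 = 19.842 kPa
Denominator = 43.68·sin30.1°·cos30.1° = 43.68·0.5015·0.8652 = 18.952 kPa
FS = 19.842 / 18.952 = 1.047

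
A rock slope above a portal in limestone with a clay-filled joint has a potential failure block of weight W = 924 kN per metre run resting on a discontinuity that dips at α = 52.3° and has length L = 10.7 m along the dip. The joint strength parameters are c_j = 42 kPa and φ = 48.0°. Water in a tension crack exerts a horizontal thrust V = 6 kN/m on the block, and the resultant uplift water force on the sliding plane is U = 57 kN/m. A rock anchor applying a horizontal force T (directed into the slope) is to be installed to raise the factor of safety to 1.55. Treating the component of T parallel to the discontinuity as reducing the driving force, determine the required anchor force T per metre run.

Resolving forces along and normal to the sliding plane, with the horizontal anchor force T adding T·sinα to the effective normal force and T·cosα acting up the plane against the driving force:
FS = [c_jL + (W cosα − U − V sinα + T sinα) tanφ] / [W sinα + V cosα − T cosα]
Without the anchor: N' = 503.3 kN/m, driving T_d = 734.8 kN/m, resisting R = 42·10.7 + 503.3·tan48.0° = 1008.4 kN/m, FS = 1.37.
Setting FS = 1.55 and solving for T:
1.55·(734.8 − T cos52.3°) = 1008.4 + T sin52.3°·tan48.0°
T·(sin52.3°·tan48.0° + 1.55·cos52.3°) = 1.55·734.8 − 1008.4
T·(0.7912·1.1106 + 1.55·0.6115) = 1138.9 − 1008.4 = 130.5
T·1.8266 = 130.5
T = 71.4 kN/m

T = 71 kN/m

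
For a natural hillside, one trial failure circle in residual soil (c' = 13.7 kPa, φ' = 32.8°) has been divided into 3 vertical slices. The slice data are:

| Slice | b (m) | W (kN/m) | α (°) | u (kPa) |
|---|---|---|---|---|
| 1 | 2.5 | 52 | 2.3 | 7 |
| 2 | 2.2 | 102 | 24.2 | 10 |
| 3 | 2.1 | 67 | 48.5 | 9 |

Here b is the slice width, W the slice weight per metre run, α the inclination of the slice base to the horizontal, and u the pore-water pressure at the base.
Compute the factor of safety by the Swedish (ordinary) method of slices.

Ordinary method of slices: FS = Σ[c'·Δl_i + (W_i cosα_i − u_i·Δl_i)·tanφ'] / Σ W_i sinα_i, with Δl_i = b_i / cosα_i.
Slice 1: Δl = 2.5/cos2.3° = 2.502 m; N'_1 = 52·cos2.3° − 7·2.502 = 34.4; c'Δl = 34.28; W sinα = 2.1
Slice 2: Δl = 2.2/cos24.2° = 2.412 m; N'_2 = 102·cos24.2° − 10·2.412 = 68.9; c'Δl = 33.04; W sinα = 41.8
Slice 3: Δl = 2.1/cos48.5° = 3.169 m; N'_3 = 67·cos48.5° − 9·3.169 = 15.9; c'Δl = 43.42; W sinα = 50.2
Σc'Δl = 110.7 kN/m; ΣN' = 119.2 kN/m; ΣW sinα = 94.1 kN/m
Resisting = 110.7 + 119.2·tan32.8° = 110.7 + 76.8 = 187.6 kN/m
FS = 187.6 / 94.1 = 1.994

FS = 1.99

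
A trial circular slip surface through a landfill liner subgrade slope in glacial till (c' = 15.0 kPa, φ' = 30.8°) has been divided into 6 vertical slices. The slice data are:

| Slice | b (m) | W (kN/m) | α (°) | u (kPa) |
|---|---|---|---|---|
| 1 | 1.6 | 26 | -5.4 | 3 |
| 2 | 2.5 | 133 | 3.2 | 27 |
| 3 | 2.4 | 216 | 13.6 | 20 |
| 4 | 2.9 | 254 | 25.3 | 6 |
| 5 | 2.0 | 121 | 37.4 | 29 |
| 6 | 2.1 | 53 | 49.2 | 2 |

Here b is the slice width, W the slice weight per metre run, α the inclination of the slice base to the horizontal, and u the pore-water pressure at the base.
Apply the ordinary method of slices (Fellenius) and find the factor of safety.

FS = 1.93

Ordinary method of slices: FS = Σ[c'·Δl_i + (W_i cosα_i − u_i·Δl_i)·tanφ'] / Σ W_i sinα_i, with Δl_i = b_i / cosα_i.
Slice 1: Δl = 1.6/cos(-5.4°) = 1.607 m; N'_1 = 26·cos(-5.4°) − 3·1.607 = 21.1; c'Δl = 24.11; W sinα = -2.4
Slice 2: Δl = 2.5/cos3.2° = 2.504 m; N'_2 = 133·cos3.2° − 27·2.504 = 65.2; c'Δl = 37.56; W sinα = 7.4
Slice 3: Δl = 2.4/cos13.6° = 2.469 m; N'_3 = 216·cos13.6° − 20·2.469 = 160.6; c'Δl = 37.04; W sinα = 50.8
Slice 4: Δl = 2.9/cos25.3° = 3.208 m; N'_4 = 254·cos25.3° − 6·3.208 = 210.4; c'Δl = 48.12; W sinα = 108.5
Slice 5: Δl = 2.0/cos37.4° = 2.518 m; N'_5 = 121·cos37.4° − 29·2.518 = 23.1; c'Δl = 37.76; W sinα = 73.5
Slice 6: Δl = 2.1/cos49.2° = 3.214 m; N'_6 = 53·cos49.2° − 2·3.214 = 28.2; c'Δl = 48.21; W sinα = 40.1
Σc'Δl = 232.8 kN/m; ΣN' = 508.5 kN/m; ΣW sinα = 277.9 kN/m
Resisting = 232.8 + 508.5·tan30.8° = 232.8 + 303.1 = 535.9 kN/m
FS = 535.9 / 277.9 = 1.928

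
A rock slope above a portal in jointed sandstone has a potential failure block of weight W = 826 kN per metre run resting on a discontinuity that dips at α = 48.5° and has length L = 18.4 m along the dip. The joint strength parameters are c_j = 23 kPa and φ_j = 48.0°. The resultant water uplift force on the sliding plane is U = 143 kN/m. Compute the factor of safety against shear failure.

FS = 1.41

Resolving the block weight along and normal to the plane and applying the Mohr–Coulomb strength on the joint:
N' = W cosα − U = 826·cos48.5° − 143 = 404.3 kN/m
Driving force T = W sinα = 826·sin48.5° = 618.6 kN/m
Resisting force R = c_j·L + N'·tanφ_j = 23·18.4 + 404.3·tan48.0° = 423.2 + 449.0 = 872.2 kN/m
FS = R / T = 872.2 / 618.6 = 1.410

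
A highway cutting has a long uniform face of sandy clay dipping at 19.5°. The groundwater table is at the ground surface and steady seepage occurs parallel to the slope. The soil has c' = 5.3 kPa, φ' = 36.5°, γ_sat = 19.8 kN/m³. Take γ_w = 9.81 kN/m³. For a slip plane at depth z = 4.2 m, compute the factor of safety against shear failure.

With seepage parallel to the slope and the water table at the surface, the effective normal stress on the slip plane uses the buoyant unit weight γ' = γ_sat − γ_w while the driving shear stress uses γ_sat:
FS = [c' + γ' z cos²β tanφ'] / [γ_sat z sinβ cosβ]
γ' = 19.8 − 9.81 = 9.99 kN/m³
Numerator = 5.3 + 9.99·4.2·cos²19.5°·tan36.5° = 5.3 + 9.99·4.2·0.8886·0.7400 = 32.888 kPa
Denominator = 19.8·4.2·sin19.5°·cos19.5° = 19.8·4.2·0.3338·0.9426 = 26.167 kPa
FS = 32.888 / 26.167 = 1.257

FS = 1.26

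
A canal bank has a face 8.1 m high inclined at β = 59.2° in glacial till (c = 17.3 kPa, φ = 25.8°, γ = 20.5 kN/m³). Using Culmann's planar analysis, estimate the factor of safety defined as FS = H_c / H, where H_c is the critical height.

FS = 1.95

H_c = (4c/γ) · sinβ cosφ / [1 − cos(β − φ)]
    = (4·17.3/20.5) · sin59.2°·cos25.8° / [1 − cos33.4°]
    = 3.376 · 0.7733 / 0.1652 = 15.81 m
FS = H_c / H = 15.81 / 8.1 = 1.951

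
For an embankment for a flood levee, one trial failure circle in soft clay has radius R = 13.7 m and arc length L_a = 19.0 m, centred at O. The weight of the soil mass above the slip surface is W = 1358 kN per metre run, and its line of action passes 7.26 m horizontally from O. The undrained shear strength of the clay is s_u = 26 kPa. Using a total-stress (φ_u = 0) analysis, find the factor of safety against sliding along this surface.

FS = 0.69

Taking moments about the centre O, the resisting moment is provided by the undrained shear strength acting along the arc:
M_R = s_u·L_a·R = 26·19.00·13.7 = 6767.8 kN·m/m
M_D = W·d = 1358·7.26 = 9859.1 kN·m/m
FS = M_R / M_D = 6767.8 / 9859.1 = 0.686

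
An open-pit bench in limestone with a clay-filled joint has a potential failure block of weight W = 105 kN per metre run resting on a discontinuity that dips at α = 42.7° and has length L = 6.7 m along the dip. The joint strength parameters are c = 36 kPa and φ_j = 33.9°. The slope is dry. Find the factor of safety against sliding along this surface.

Resolving the block weight along and normal to the plane and applying the Mohr–Coulomb strength on the joint:
N' = W cosα = 105·cos42.7° = 77.2 kN/m
Driving force T = W sinα = 105·sin42.7° = 71.2 kN/m
Resisting force R = c·L + N'·tanφ_j = 36·6.7 + 77.2·tan33.9° = 241.2 + 51.9 = 293.1 kN/m
FS = R / T = 293.1 / 71.2 = 4.116

FS = 4.12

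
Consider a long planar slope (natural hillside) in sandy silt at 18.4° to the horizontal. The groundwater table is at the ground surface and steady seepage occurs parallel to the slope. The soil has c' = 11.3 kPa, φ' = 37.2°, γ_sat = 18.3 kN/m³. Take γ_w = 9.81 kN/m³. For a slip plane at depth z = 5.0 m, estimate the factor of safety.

FS = 1.47

With seepage parallel to the slope and the water table at the surface, the effective normal stress on the slip plane uses the buoyant unit weight γ' = γ_sat − γ_w while the driving shear stress uses γ_sat:
FS = [c' + γ' z cos²β tanφ'] / [γ_sat z sinβ cosβ]
γ' = 18.3 − 9.81 = 8.49 kN/m³
Numerator = 11.3 + 8.49·5.0·cos²18.4°·tan37.2° = 11.3 + 8.49·5.0·0.9004·0.7590 = 40.311 kPa
Denominator = 18.3·5.0·sin18.4°·cos18.4° = 18.3·5.0·0.3156·0.9489 = 27.405 kPa
FS = 40.311 / 27.405 = 1.471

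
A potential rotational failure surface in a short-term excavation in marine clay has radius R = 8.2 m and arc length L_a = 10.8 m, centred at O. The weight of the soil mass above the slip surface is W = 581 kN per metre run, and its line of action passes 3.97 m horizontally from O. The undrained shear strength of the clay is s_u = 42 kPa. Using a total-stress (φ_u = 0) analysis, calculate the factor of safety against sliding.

FS = 1.61

Taking moments about the centre O, the resisting moment is provided by the undrained shear strength acting along the arc:
M_R = s_u·L_a·R = 42·10.80·8.2 = 3719.5 kN·m/m
M_D = W·d = 581·3.97 = 2306.6 kN·m/m
FS = M_R / M_D = 3719.5 / 2306.6 = 1.613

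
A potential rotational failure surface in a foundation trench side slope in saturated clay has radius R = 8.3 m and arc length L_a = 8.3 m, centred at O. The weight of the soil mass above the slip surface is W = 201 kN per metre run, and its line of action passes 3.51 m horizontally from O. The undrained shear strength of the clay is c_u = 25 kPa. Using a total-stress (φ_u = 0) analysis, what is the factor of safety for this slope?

Taking moments about the centre O, the resisting moment is provided by the undrained shear strength acting along the arc:
M_R = c_u·L_a·R = 25·8.30·8.3 = 1722.3 kN·m/m
M_D = W·d = 201·3.51 = 705.5 kN·m/m
FS = M_R / M_D = 1722.3 / 705.5 = 2.441

FS = 2.44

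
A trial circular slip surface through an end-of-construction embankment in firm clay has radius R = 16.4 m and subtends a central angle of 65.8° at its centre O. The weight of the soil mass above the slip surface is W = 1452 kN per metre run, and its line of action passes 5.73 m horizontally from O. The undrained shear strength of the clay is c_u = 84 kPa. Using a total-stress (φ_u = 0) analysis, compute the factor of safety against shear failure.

Taking moments about the centre O, the resisting moment is provided by the undrained shear strength acting along the arc:
Arc length L_a = R·θ = 16.4·(65.8°·π/180) = 16.4·1.1484 = 18.83 m
M_R = c_u·L_a·R = 84·18.83·16.4 = 25946.0 kN·m/m
M_D = W·d = 1452·5.73 = 8320.0 kN·m/m
FS = M_R / M_D = 25946.0 / 8320.0 = 3.119

FS = 3.12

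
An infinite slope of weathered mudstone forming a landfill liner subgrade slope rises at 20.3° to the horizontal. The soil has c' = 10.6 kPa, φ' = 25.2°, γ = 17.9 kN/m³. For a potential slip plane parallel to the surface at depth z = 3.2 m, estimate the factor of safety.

FS = 1.84

For an infinite slope with a slip plane parallel to the surface (no pore pressure): FS = [c' + γz cos²β tanφ'] / [γz sinβ cosβ].
γz = 17.9·3.2 = 57.28 kN/m²
Numerator = 10.6 + 57.28·cos²20.3°·tan25.2° = 10.6 + 57.28·0.8796·0.4706 = 34.310 kPa
Denominator = 57.28·sin20.3°·cos20.3° = 57.28·0.3469·0.9379 = 18.638 kPa
FS = 34.310 / 18.638 = 1.841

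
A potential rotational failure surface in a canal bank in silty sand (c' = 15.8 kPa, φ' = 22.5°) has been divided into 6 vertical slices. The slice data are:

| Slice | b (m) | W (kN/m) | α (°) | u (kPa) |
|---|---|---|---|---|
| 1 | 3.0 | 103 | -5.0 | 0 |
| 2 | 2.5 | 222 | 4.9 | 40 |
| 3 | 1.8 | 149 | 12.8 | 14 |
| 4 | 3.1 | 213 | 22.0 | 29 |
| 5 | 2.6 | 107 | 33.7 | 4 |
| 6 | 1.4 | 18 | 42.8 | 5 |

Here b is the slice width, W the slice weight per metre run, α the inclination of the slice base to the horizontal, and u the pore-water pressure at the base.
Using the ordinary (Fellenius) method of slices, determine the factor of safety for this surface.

Ordinary method of slices: FS = Σ[c'·Δl_i + (W_i cosα_i − u_i·Δl_i)·tanφ'] / Σ W_i sinα_i, with Δl_i = b_i / cosα_i.
Slice 1: Δl = 3.0/cos(-5.0°) = 3.011 m; N'_1 = 103·cos(-5.0°) − 0·3.011 = 102.6; c'Δl = 47.58; W sinα = -9.0
Slice 2: Δl = 2.5/cos4.9° = 2.509 m; N'_2 = 222·cos4.9° − 40·2.509 = 120.8; c'Δl = 39.64; W sinα = 19.0
Slice 3: Δl = 1.8/cos12.8° = 1.846 m; N'_3 = 149·cos12.8° − 14·1.846 = 119.5; c'Δl = 29.16; W sinα = 33.0
Slice 4: Δl = 3.1/cos22.0° = 3.343 m; N'_4 = 213·cos22.0° − 29·3.343 = 100.5; c'Δl = 52.83; W sinα = 79.8
Slice 5: Δl = 2.6/cos33.7° = 3.125 m; N'_5 = 107·cos33.7° − 4·3.125 = 76.5; c'Δl = 49.38; W sinα = 59.4
Slice 6: Δl = 1.4/cos42.8° = 1.908 m; N'_6 = 18·cos42.8° − 5·1.908 = 3.7; c'Δl = 30.15; W sinα = 12.2
Σc'Δl = 248.7 kN/m; ΣN' = 523.6 kN/m; ΣW sinα = 194.4 kN/m
Resisting = 248.7 + 523.6·tan22.5° = 248.7 + 216.9 = 465.6 kN/m
FS = 465.6 / 194.4 = 2.395

FS = 2.40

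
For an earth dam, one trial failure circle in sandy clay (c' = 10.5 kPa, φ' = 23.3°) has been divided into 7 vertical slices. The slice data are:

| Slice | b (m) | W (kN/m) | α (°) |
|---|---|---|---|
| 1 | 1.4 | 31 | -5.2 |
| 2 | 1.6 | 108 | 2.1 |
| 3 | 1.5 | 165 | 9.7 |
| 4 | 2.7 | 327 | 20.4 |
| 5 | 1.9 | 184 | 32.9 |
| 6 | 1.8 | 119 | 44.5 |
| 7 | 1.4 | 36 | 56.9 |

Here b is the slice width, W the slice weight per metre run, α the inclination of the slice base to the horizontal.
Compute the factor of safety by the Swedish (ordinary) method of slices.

Ordinary method of slices: FS = Σ[c'·Δl_i + (W_i cosα_i)·tanφ'] / Σ W_i sinα_i, with Δl_i = b_i / cosα_i.
Slice 1: Δl = 1.4/cos(-5.2°) = 1.406 m; N'_1 = 31·cos(-5.2°) = 30.9; c'Δl = 14.76; W sinα = -2.8
Slice 2: Δl = 1.6/cos2.1° = 1.601 m; N'_2 = 108·cos2.1° = 107.9; c'Δl = 16.81; W sinα = 4.0
Slice 3: Δl = 1.5/cos9.7° = 1.522 m; N'_3 = 165·cos9.7° = 162.6; c'Δl = 15.98; W sinα = 27.8
Slice 4: Δl = 2.7/cos20.4° = 2.881 m; N'_4 = 327·cos20.4° = 306.5; c'Δl = 30.25; W sinα = 114.0
Slice 5: Δl = 1.9/cos32.9° = 2.263 m; N'_5 = 184·cos32.9° = 154.5; c'Δl = 23.76; W sinα = 99.9
Slice 6: Δl = 1.8/cos44.5° = 2.524 m; N'_6 = 119·cos44.5° = 84.9; c'Δl = 26.50; W sinα = 83.4
Slice 7: Δl = 1.4/cos56.9° = 2.564 m; N'_7 = 36·cos56.9° = 19.7; c'Δl = 26.92; W sinα = 30.2
Σc'Δl = 155.0 kN/m; ΣN' = 867.0 kN/m; ΣW sinα = 356.4 kN/m
Resisting = 155.0 + 867.0·tan23.3° = 155.0 + 373.4 = 528.3 kN/m
FS = 528.3 / 356.4 = 1.482

FS = 1.48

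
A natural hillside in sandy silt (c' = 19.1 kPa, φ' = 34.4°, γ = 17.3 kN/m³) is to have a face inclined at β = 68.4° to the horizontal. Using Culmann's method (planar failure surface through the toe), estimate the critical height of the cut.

H_c = 19.82 m

Culmann's analysis gives the critical failure plane at α_cr = (β + φ')/2 = (68.4 + 34.4)/2 = 51.4°, and the critical height
H_c = (4c'/γ) · sinβ cosφ' / [1 − cos(β − φ')]
    = (4·19.1/17.3) · sin68.4°·cos34.4° / [1 − cos(34.0°)]
    = 4.416 · 0.9298·0.8251 / [1 − 0.8290]
    = 4.416 · 0.7672 / 0.1710
    = 19.82 m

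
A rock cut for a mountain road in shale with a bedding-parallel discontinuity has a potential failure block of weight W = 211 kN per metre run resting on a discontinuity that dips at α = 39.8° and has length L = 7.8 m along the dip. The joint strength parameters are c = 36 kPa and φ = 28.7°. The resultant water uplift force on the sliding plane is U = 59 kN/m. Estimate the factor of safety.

FS = 2.50

Resolving the block weight along and normal to the plane and applying the Mohr–Coulomb strength on the joint:
N' = W cosα − U = 211·cos39.8° − 59 = 103.1 kN/m
Driving force T = W sinα = 211·sin39.8° = 135.1 kN/m
Resisting force R = c·L + N'·tanφ = 36·7.8 + 103.1·tan28.7° = 280.8 + 56.4 = 337.2 kN/m
FS = R / T = 337.2 / 135.1 = 2.497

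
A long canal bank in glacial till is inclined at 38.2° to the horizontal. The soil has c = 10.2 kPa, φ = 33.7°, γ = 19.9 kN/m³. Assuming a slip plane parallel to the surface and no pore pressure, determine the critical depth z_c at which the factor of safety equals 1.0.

z_c = 6.92 m

Setting FS = 1.00 in FS = [c + γz cos²β tanφ] / [γz sinβ cosβ] and solving for z:
z = c / [γ cosβ (FS·sinβ − cosβ·tanφ)]
  = 10.2 / [19.9·cos38.2°·(1.00·sin38.2° − cos38.2°·tan33.7°)]
  = 10.2 / [19.9·0.7859·(1.00·0.6184 − 0.7859·0.6669)]
  = 10.2 / 1.4748 = 6.916 m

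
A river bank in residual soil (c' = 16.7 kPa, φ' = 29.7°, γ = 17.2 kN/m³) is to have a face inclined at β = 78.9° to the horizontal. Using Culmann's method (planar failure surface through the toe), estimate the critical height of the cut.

Culmann's analysis gives the critical failure plane at α_cr = (β + φ')/2 = (78.9 + 29.7)/2 = 54.3°, and the critical height
H_c = (4c'/γ) · sinβ cosφ' / [1 − cos(β − φ')]
    = (4·16.7/17.2) · sin78.9°·cos29.7° / [1 − cos(49.2°)]
    = 3.884 · 0.9813·0.8686 / [1 − 0.6534]
    = 3.884 · 0.8524 / 0.3466
    = 9.55 m

H_c = 9.55 m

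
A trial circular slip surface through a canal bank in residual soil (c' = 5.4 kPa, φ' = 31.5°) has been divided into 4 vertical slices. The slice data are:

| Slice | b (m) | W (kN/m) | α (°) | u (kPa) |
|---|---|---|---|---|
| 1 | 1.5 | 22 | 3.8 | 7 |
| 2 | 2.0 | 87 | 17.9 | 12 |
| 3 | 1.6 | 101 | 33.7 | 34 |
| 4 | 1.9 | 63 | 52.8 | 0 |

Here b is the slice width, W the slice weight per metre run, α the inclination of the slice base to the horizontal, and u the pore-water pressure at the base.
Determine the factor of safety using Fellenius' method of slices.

FS = 0.92

Ordinary method of slices: FS = Σ[c'·Δl_i + (W_i cosα_i − u_i·Δl_i)·tanφ'] / Σ W_i sinα_i, with Δl_i = b_i / cosα_i.
Slice 1: Δl = 1.5/cos3.8° = 1.503 m; N'_1 = 22·cos3.8° − 7·1.503 = 11.4; c'Δl = 8.12; W sinα = 1.5
Slice 2: Δl = 2.0/cos17.9° = 2.102 m; N'_2 = 87·cos17.9° − 12·2.102 = 57.6; c'Δl = 11.35; W sinα = 26.7
Slice 3: Δl = 1.6/cos33.7° = 1.923 m; N'_3 = 101·cos33.7° − 34·1.923 = 18.6; c'Δl = 10.39; W sinα = 56.0
Slice 4: Δl = 1.9/cos52.8° = 3.143 m; N'_4 = 63·cos52.8° − 0·3.143 = 38.1; c'Δl = 16.97; W sinα = 50.2
Σc'Δl = 46.8 kN/m; ΣN' = 125.7 kN/m; ΣW sinα = 134.4 kN/m
Resisting = 46.8 + 125.7·tan31.5° = 46.8 + 77.0 = 123.9 kN/m
FS = 123.9 / 134.4 = 0.922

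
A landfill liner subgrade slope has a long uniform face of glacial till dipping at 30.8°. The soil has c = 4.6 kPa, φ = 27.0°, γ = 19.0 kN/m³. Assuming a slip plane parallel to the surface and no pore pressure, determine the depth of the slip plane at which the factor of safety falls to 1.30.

z = 1.24 m

Setting FS = 1.30 in FS = [c + γz cos²β tanφ] / [γz sinβ cosβ] and solving for z:
z = c / [γ cosβ (FS·sinβ − cosβ·tanφ)]
  = 4.6 / [19.0·cos30.8°·(1.30·sin30.8° − cos30.8°·tan27.0°)]
  = 4.6 / [19.0·0.8590·(1.30·0.5120 − 0.8590·0.5095)]
  = 4.6 / 3.7209 = 1.236 m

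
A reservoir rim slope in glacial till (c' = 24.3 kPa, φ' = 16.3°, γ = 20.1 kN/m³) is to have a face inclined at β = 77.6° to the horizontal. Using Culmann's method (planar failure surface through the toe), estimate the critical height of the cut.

H_c = 8.72 m

Culmann's analysis gives the critical failure plane at α_cr = (β + φ')/2 = (77.6 + 16.3)/2 = 46.9°, and the critical height
H_c = (4c'/γ) · sinβ cosφ' / [1 − cos(β − φ')]
    = (4·24.3/20.1) · sin77.6°·cos16.3° / [1 − cos(61.3°)]
    = 4.836 · 0.9767·0.9598 / [1 − 0.4802]
    = 4.836 · 0.9374 / 0.5198
    = 8.72 m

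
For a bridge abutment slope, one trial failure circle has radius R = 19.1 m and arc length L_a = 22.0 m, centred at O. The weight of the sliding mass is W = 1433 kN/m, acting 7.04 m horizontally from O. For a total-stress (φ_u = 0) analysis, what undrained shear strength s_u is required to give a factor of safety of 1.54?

FS = s_u·L_a·R / (W·d), so s_u = FS·W·d / (L_a·R).
s_u = 1.54·1433·7.04 / (22.00·19.1) = 15536.0 / 420.20 = 36.97 kPa

s_u = 37.0 kPa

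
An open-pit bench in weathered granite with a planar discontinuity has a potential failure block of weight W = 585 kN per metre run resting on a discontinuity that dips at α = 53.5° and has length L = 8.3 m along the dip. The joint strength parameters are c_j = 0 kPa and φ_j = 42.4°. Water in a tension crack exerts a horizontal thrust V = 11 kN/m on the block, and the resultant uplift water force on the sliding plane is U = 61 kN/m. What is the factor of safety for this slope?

Resolving the block weight along and normal to the plane and applying the Mohr–Coulomb strength on the joint:
N' = W cosα − U − V sinα = 585·cos53.5° − 61 − 11·sin53.5° = 278.1 kN/m
Driving force T = W sinα + V cosα = 585·sin53.5° + 11·cos53.5° = 476.8 kN/m
Resisting force R = c_j·L + N'·tanφ_j = 0·8.3 + 278.1·tan42.4° = 0.0 + 254.0 = 254.0 kN/m
FS = R / T = 254.0 / 476.8 = 0.533

FS = 0.53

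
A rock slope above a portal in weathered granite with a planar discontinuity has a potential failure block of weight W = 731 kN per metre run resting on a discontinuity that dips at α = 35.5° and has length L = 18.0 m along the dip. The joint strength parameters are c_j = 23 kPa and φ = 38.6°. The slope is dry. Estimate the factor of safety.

Resolving the block weight along and normal to the plane and applying the Mohr–Coulomb strength on the joint:
N' = W cosα = 731·cos35.5° = 595.1 kN/m
Driving force T = W sinα = 731·sin35.5° = 424.5 kN/m
Resisting force R = c_j·L + N'·tanφ = 23·18.0 + 595.1·tan38.6° = 414.0 + 475.1 = 889.1 kN/m
FS = R / T = 889.1 / 424.5 = 2.094

FS = 2.09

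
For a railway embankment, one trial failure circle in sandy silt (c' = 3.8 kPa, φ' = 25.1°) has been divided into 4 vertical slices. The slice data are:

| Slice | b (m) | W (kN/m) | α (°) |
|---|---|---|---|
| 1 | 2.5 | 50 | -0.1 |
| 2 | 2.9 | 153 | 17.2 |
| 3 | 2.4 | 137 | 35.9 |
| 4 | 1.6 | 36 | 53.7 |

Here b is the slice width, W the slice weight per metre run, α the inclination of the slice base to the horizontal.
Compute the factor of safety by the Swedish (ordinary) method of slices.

Ordinary method of slices: FS = Σ[c'·Δl_i + (W_i cosα_i)·tanφ'] / Σ W_i sinα_i, with Δl_i = b_i / cosα_i.
Slice 1: Δl = 2.5/cos(-0.1°) = 2.500 m; N'_1 = 50·cos(-0.1°) = 50.0; c'Δl = 9.50; W sinα = -0.1
Slice 2: Δl = 2.9/cos17.2° = 3.036 m; N'_2 = 153·cos17.2° = 146.2; c'Δl = 11.54; W sinα = 45.2
Slice 3: Δl = 2.4/cos35.9° = 2.963 m; N'_3 = 137·cos35.9° = 111.0; c'Δl = 11.26; W sinα = 80.3
Slice 4: Δl = 1.6/cos53.7° = 2.703 m; N'_4 = 36·cos53.7° = 21.3; c'Δl = 10.27; W sinα = 29.0
Σc'Δl = 42.6 kN/m; ΣN' = 328.4 kN/m; ΣW sinα = 154.5 kN/m
Resisting = 42.6 + 328.4·tan25.1° = 42.6 + 153.9 = 196.4 kN/m
FS = 196.4 / 154.5 = 1.271

FS = 1.27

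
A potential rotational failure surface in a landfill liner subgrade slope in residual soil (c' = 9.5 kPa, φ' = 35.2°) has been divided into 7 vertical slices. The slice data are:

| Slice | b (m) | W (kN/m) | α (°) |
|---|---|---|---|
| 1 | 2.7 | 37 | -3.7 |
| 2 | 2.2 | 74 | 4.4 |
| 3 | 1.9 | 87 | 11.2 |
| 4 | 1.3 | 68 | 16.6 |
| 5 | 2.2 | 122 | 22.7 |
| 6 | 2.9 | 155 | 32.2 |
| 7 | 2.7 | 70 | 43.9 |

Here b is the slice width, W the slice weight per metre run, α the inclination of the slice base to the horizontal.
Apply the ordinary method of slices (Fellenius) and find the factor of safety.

Ordinary method of slices: FS = Σ[c'·Δl_i + (W_i cosα_i)·tanφ'] / Σ W_i sinα_i, with Δl_i = b_i / cosα_i.
Slice 1: Δl = 2.7/cos(-3.7°) = 2.706 m; N'_1 = 37·cos(-3.7°) = 36.9; c'Δl = 25.70; W sinα = -2.4
Slice 2: Δl = 2.2/cos4.4° = 2.207 m; N'_2 = 74·cos4.4° = 73.8; c'Δl = 20.96; W sinα = 5.7
Slice 3: Δl = 1.9/cos11.2° = 1.937 m; N'_3 = 87·cos11.2° = 85.3; c'Δl = 18.40; W sinα = 16.9
Slice 4: Δl = 1.3/cos16.6° = 1.357 m; N'_4 = 68·cos16.6° = 65.2; c'Δl = 12.89; W sinα = 19.4
Slice 5: Δl = 2.2/cos22.7° = 2.385 m; N'_5 = 122·cos22.7° = 112.5; c'Δl = 22.65; W sinα = 47.1
Slice 6: Δl = 2.9/cos32.2° = 3.427 m; N'_6 = 155·cos32.2° = 131.2; c'Δl = 32.56; W sinα = 82.6
Slice 7: Δl = 2.7/cos43.9° = 3.747 m; N'_7 = 70·cos43.9° = 50.4; c'Δl = 35.60; W sinα = 48.5
Σc'Δl = 168.8 kN/m; ΣN' = 555.4 kN/m; ΣW sinα = 217.8 kN/m
Resisting = 168.8 + 555.4·tan35.2° = 168.8 + 391.8 = 560.5 kN/m
FS = 560.5 / 217.8 = 2.573

FS = 2.57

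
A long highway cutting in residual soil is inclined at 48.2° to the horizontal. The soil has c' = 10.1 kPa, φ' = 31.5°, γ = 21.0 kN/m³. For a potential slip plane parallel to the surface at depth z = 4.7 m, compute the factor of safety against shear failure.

For an infinite slope with a slip plane parallel to the surface (no pore pressure): FS = [c' + γz cos²β tanφ'] / [γz sinβ cosβ].
γz = 21.0·4.7 = 98.70 kN/m²
Numerator = 10.1 + 98.70·cos²48.2°·tan31.5° = 10.1 + 98.70·0.4443·0.6128 = 36.971 kPa
Denominator = 98.70·sin48.2°·cos48.2° = 98.70·0.7455·0.6665 = 49.042 kPa
FS = 36.971 / 49.042 = 0.754

FS = 0.75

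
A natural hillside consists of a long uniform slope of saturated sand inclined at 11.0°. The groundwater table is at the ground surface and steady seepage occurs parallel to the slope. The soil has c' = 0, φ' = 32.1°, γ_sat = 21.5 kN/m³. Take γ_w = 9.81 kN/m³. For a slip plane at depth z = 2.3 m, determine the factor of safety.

FS = 1.75

With seepage parallel to the slope and the water table at the surface, the effective normal stress on the slip plane uses the buoyant unit weight γ' = γ_sat − γ_w while the driving shear stress uses γ_sat:
FS = [c' + γ' z cos²β tanφ'] / [γ_sat z sinβ cosβ]
(For c' = 0 this reduces to FS = (γ'/γ_sat)·tanφ'/tanβ.)
γ' = 21.5 − 9.81 = 11.69 kN/m³
Numerator = 0.0 + 11.69·2.3·cos²11.0°·tan32.1° = 0.0 + 11.69·2.3·0.9636·0.6273 = 16.252 kPa
Denominator = 21.5·2.3·sin11.0°·cos11.0° = 21.5·2.3·0.1908·0.9816 = 9.262 kPa
FS = 16.252 / 9.262 = 1.755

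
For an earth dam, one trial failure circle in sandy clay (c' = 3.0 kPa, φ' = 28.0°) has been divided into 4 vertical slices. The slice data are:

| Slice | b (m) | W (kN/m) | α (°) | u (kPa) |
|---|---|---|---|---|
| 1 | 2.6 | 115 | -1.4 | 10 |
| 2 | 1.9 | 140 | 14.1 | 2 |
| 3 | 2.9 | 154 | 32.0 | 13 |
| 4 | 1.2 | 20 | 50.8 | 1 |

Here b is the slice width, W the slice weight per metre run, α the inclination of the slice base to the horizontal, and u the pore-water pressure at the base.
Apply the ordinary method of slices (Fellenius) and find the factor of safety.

Ordinary method of slices: FS = Σ[c'·Δl_i + (W_i cosα_i − u_i·Δl_i)·tanφ'] / Σ W_i sinα_i, with Δl_i = b_i / cosα_i.
Slice 1: Δl = 2.6/cos(-1.4°) = 2.601 m; N'_1 = 115·cos(-1.4°) − 10·2.601 = 89.0; c'Δl = 7.80; W sinα = -2.8
Slice 2: Δl = 1.9/cos14.1° = 1.959 m; N'_2 = 140·cos14.1° − 2·1.959 = 131.9; c'Δl = 5.88; W sinα = 34.1
Slice 3: Δl = 2.9/cos32.0° = 3.420 m; N'_3 = 154·cos32.0° − 13·3.420 = 86.1; c'Δl = 10.26; W sinα = 81.6
Slice 4: Δl = 1.2/cos50.8° = 1.899 m; N'_4 = 20·cos50.8° − 1·1.899 = 10.7; c'Δl = 5.70; W sinα = 15.5
Σc'Δl = 29.6 kN/m; ΣN' = 317.7 kN/m; ΣW sinα = 128.4 kN/m
Resisting = 29.6 + 317.7·tan28.0° = 29.6 + 168.9 = 198.6 kN/m
FS = 198.6 / 128.4 = 1.546

FS = 1.55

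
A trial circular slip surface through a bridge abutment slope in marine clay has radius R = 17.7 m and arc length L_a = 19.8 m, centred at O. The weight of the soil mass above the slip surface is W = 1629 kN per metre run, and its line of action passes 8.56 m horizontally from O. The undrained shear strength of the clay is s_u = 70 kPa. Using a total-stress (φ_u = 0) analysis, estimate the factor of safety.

FS = 1.76

Taking moments about the centre O, the resisting moment is provided by the undrained shear strength acting along the arc:
M_R = s_u·L_a·R = 70·19.80·17.7 = 24532.2 kN·m/m
M_D = W·d = 1629·8.56 = 13944.2 kN·m/m
FS = M_R / M_D = 24532.2 / 13944.2 = 1.759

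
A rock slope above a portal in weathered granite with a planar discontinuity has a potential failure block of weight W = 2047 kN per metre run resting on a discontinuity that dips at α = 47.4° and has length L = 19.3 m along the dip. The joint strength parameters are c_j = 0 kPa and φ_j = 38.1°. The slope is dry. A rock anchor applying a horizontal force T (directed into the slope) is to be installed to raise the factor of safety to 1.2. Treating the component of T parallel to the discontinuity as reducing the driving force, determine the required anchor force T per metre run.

Resolving forces along and normal to the sliding plane, with the horizontal anchor force T adding T·sinα to the effective normal force and T·cosα acting up the plane against the driving force:
FS = [c_jL + (W cosα + T sinα) tanφ_j] / [W sinα − T cosα]
Without the anchor: N' = 1385.6 kN/m, driving T_d = 1506.8 kN/m, resisting R = 0·19.3 + 1385.6·tan38.1° = 1086.4 kN/m, FS = 0.72.
Setting FS = 1.2 and solving for T:
1.2·(1506.8 − T cos47.4°) = 1086.4 + T sin47.4°·tan38.1°
T·(sin47.4°·tan38.1° + 1.2·cos47.4°) = 1.2·1506.8 − 1086.4
T·(0.7361·0.7841 + 1.2·0.6769) = 1808.1 − 1086.4 = 721.7
T·1.3894 = 721.7
T = 519.4 kN/m

T = 519 kN/m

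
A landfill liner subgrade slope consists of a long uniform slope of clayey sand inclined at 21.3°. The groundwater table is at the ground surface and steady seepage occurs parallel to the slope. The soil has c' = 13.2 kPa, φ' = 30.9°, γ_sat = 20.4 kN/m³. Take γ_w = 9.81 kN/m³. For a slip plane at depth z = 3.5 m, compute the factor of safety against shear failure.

With seepage parallel to the slope and the water table at the surface, the effective normal stress on the slip plane uses the buoyant unit weight γ' = γ_sat − γ_w while the driving shear stress uses γ_sat:
FS = [c' + γ' z cos²β tanφ'] / [γ_sat z sinβ cosβ]
γ' = 20.4 − 9.81 = 10.59 kN/m³
Numerator = 13.2 + 10.59·3.5·cos²21.3°·tan30.9° = 13.2 + 10.59·3.5·0.8680·0.5985 = 32.456 kPa
Denominator = 20.4·3.5·sin21.3°·cos21.3° = 20.4·3.5·0.3633·0.9317 = 24.164 kPa
FS = 32.456 / 24.164 = 1.343

FS = 1.34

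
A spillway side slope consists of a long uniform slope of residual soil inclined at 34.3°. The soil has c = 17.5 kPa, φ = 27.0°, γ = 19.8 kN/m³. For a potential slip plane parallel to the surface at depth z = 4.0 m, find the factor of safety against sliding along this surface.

FS = 1.22

For an infinite slope with a slip plane parallel to the surface (no pore pressure): FS = [c + γz cos²β tanφ] / [γz sinβ cosβ].
γz = 19.8·4.0 = 79.20 kN/m²
Numerator = 17.5 + 79.20·cos²34.3°·tan27.0° = 17.5 + 79.20·0.6824·0.5095 = 45.039 kPa
Denominator = 79.20·sin34.3°·cos34.3° = 79.20·0.5635·0.8261 = 36.870 kPa
FS = 45.039 / 36.870 = 1.222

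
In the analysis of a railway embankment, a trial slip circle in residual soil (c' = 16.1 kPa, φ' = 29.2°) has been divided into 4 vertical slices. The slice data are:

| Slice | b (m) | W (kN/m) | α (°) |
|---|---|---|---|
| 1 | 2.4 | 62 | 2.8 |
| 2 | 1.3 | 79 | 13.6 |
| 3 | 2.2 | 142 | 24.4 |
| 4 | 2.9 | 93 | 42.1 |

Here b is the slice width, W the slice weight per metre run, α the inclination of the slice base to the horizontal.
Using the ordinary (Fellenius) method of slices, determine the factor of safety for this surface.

Ordinary method of slices: FS = Σ[c'·Δl_i + (W_i cosα_i)·tanφ'] / Σ W_i sinα_i, with Δl_i = b_i / cosα_i.
Slice 1: Δl = 2.4/cos2.8° = 2.403 m; N'_1 = 62·cos2.8° = 61.9; c'Δl = 38.69; W sinα = 3.0
Slice 2: Δl = 1.3/cos13.6° = 1.338 m; N'_2 = 79·cos13.6° = 76.8; c'Δl = 21.53; W sinα = 18.6
Slice 3: Δl = 2.2/cos24.4° = 2.416 m; N'_3 = 142·cos24.4° = 129.3; c'Δl = 38.89; W sinα = 58.7
Slice 4: Δl = 2.9/cos42.1° = 3.908 m; N'_4 = 93·cos42.1° = 69.0; c'Δl = 62.93; W sinα = 62.3
Σc'Δl = 162.0 kN/m; ΣN' = 337.0 kN/m; ΣW sinα = 142.6 kN/m
Resisting = 162.0 + 337.0·tan29.2° = 162.0 + 188.4 = 350.4 kN/m
FS = 350.4 / 142.6 = 2.457

FS = 2.46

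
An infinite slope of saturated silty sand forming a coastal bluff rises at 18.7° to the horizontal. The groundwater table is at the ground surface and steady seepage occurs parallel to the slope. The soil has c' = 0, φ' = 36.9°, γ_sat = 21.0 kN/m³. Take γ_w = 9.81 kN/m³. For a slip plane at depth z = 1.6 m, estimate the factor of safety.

FS = 1.18

With seepage parallel to the slope and the water table at the surface, the effective normal stress on the slip plane uses the buoyant unit weight γ' = γ_sat − γ_w while the driving shear stress uses γ_sat:
FS = [c' + γ' z cos²β tanφ'] / [γ_sat z sinβ cosβ]
(For c' = 0 this reduces to FS = (γ'/γ_sat)·tanφ'/tanβ.)
γ' = 21.0 − 9.81 = 11.19 kN/m³
Numerator = 0.0 + 11.19·1.6·cos²18.7°·tan36.9° = 0.0 + 11.19·1.6·0.8972·0.7508 = 12.061 kPa
Denominator = 21.0·1.6·sin18.7°·cos18.7° = 21.0·1.6·0.3206·0.9472 = 10.204 kPa
FS = 12.061 / 10.204 = 1.182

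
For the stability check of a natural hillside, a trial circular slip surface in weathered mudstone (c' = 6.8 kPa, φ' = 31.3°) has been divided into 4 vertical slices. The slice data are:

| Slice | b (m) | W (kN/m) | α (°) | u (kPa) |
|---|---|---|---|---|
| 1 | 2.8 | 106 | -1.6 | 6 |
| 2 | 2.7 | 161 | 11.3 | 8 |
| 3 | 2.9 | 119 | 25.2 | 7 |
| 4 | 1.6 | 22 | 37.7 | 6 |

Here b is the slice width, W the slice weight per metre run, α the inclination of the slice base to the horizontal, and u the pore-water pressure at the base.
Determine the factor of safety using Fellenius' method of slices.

Ordinary method of slices: FS = Σ[c'·Δl_i + (W_i cosα_i − u_i·Δl_i)·tanφ'] / Σ W_i sinα_i, with Δl_i = b_i / cosα_i.
Slice 1: Δl = 2.8/cos(-1.6°) = 2.801 m; N'_1 = 106·cos(-1.6°) − 6·2.801 = 89.2; c'Δl = 19.05; W sinα = -3.0
Slice 2: Δl = 2.7/cos11.3° = 2.753 m; N'_2 = 161·cos11.3° − 8·2.753 = 135.9; c'Δl = 18.72; W sinα = 31.5
Slice 3: Δl = 2.9/cos25.2° = 3.205 m; N'_3 = 119·cos25.2° − 7·3.205 = 85.2; c'Δl = 21.79; W sinα = 50.7
Slice 4: Δl = 1.6/cos37.7° = 2.022 m; N'_4 = 22·cos37.7° − 6·2.022 = 5.3; c'Δl = 13.75; W sinα = 13.5
Σc'Δl = 73.3 kN/m; ΣN' = 315.5 kN/m; ΣW sinα = 92.7 kN/m
Resisting = 73.3 + 315.5·tan31.3° = 73.3 + 191.8 = 265.2 kN/m
FS = 265.2 / 92.7 = 2.860

FS = 2.86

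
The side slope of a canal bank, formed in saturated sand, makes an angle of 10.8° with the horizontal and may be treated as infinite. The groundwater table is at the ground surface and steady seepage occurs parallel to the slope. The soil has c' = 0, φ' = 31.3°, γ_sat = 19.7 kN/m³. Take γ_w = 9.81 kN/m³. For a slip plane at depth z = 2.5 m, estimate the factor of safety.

FS = 1.60

With seepage parallel to the slope and the water table at the surface, the effective normal stress on the slip plane uses the buoyant unit weight γ' = γ_sat − γ_w while the driving shear stress uses γ_sat:
FS = [c' + γ' z cos²β tanφ'] / [γ_sat z sinβ cosβ]
(For c' = 0 this reduces to FS = (γ'/γ_sat)·tanφ'/tanβ.)
γ' = 19.7 − 9.81 = 9.89 kN/m³
Numerator = 0.0 + 9.89·2.5·cos²10.8°·tan31.3° = 0.0 + 9.89·2.5·0.9649·0.6080 = 14.505 kPa
Denominator = 19.7·2.5·sin10.8°·cos10.8° = 19.7·2.5·0.1874·0.9823 = 9.065 kPa
FS = 14.505 / 9.065 = 1.600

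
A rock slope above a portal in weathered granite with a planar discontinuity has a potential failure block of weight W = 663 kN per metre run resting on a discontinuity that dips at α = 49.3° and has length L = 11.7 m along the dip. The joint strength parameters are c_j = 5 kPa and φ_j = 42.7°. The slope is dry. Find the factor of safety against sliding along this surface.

Resolving the block weight along and normal to the plane and applying the Mohr–Coulomb strength on the joint:
N' = W cosα = 663·cos49.3° = 432.3 kN/m
Driving force T = W sinα = 663·sin49.3° = 502.6 kN/m
Resisting force R = c_j·L + N'·tanφ_j = 5·11.7 + 432.3·tan42.7° = 58.5 + 399.0 = 457.5 kN/m
FS = R / T = 457.5 / 502.6 = 0.910

FS = 0.91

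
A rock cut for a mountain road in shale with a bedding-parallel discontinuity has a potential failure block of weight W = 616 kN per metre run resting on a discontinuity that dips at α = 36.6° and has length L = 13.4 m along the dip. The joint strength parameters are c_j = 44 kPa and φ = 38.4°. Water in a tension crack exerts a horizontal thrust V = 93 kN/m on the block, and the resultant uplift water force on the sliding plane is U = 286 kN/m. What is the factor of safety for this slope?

Resolving the block weight along and normal to the plane and applying the Mohr–Coulomb strength on the joint:
N' = W cosα − U − V sinα = 616·cos36.6° − 286 − 93·sin36.6° = 153.1 kN/m
Driving force T = W sinα + V cosα = 616·sin36.6° + 93·cos36.6° = 441.9 kN/m
Resisting force R = c_j·L + N'·tanφ = 44·13.4 + 153.1·tan38.4° = 589.6 + 121.3 = 710.9 kN/m
FS = R / T = 710.9 / 441.9 = 1.609

FS = 1.61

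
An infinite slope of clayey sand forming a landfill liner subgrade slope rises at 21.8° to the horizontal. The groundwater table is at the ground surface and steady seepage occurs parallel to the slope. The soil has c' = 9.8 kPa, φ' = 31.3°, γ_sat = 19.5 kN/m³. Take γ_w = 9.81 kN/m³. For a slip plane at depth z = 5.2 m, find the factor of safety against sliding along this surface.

FS = 1.04

With seepage parallel to the slope and the water table at the surface, the effective normal stress on the slip plane uses the buoyant unit weight γ' = γ_sat − γ_w while the driving shear stress uses γ_sat:
FS = [c' + γ' z cos²β tanφ'] / [γ_sat z sinβ cosβ]
γ' = 19.5 − 9.81 = 9.69 kN/m³
Numerator = 9.8 + 9.69·5.2·cos²21.8°·tan31.3° = 9.8 + 9.69·5.2·0.8621·0.6080 = 36.211 kPa
Denominator = 19.5·5.2·sin21.8°·cos21.8° = 19.5·5.2·0.3714·0.9285 = 34.964 kPa
FS = 36.211 / 34.964 = 1.036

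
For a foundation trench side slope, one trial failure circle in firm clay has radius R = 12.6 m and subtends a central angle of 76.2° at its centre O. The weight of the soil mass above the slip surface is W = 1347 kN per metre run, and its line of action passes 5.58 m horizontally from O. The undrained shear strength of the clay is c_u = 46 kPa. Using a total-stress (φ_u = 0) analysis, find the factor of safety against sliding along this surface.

FS = 1.29

Taking moments about the centre O, the resisting moment is provided by the undrained shear strength acting along the arc:
Arc length L_a = R·θ = 12.6·(76.2°·π/180) = 12.6·1.3299 = 16.76 m
M_R = c_u·L_a·R = 46·16.76·12.6 = 9712.5 kN·m/m
M_D = W·d = 1347·5.58 = 7516.3 kN·m/m
FS = M_R / M_D = 9712.5 / 7516.3 = 1.292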